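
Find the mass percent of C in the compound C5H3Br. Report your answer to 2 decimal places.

42.00%

Molar mass = 5(12.01) + 3(1.008) + 1(79.90) = 142.974 g/mol
Mass of C per mole = 5 × 12.01 = 60.050 g
% C = 60.050 / 142.974 × 100 = 42.00%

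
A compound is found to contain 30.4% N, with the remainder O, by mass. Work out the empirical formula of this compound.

NO2

Assume 100 g: 30.4 g N, 69.6 g O.
Moles — N: 30.4 / 14.01 = 2.17 mol; O: 69.6 / 16.00 = 4.35 mol
Ratios (÷ 2.17): N 1.000, O 2.005
→ NO2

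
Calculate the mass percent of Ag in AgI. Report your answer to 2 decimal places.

Molar mass = 1(107.87) + 1(126.90) = 234.770 g/mol
Mass of Ag per mole = 1 × 107.87 = 107.870 g
% Ag = 107.870 / 234.770 × 100 = 45.95%

45.95%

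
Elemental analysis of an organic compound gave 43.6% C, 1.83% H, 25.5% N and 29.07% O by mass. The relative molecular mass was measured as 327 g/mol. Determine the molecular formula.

C12H6N6O6

Assume 100 g: 43.6 g C, 1.83 g H, 25.5 g N, 29.07 g O.
Moles — C: 43.6 / 12.01 = 3.63 mol; H: 1.83 / 1.008 = 1.815 mol; N: 25.5 / 14.01 = 1.82 mol; O: 29.07 / 16.00 = 1.817 mol
Ratios (÷ 1.815): C 2.000, H 1.000, N 1.003, O 1.001
→ C2HNO
Empirical-formula mass = 55.04 g/mol
n = 327 / 55.04 = 5.94 ≈ 6
Molecular formula = (C2HNO)×6 = C12H6N6O6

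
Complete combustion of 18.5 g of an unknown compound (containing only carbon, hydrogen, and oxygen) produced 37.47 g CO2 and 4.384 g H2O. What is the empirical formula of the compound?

C7H4O4

mol C = 37.47 / 44.01 = 0.8514; mass C = 0.8514 × 12.01 = 10.23 g
mol H = 2 × (4.384 / 18.02) = 0.4866; mass H = 0.4866 × 1.008 = 0.4905 g
mass O = 18.5 − (10.72) = 7.784 g → mol O = 0.4865
Ratios (÷ 0.4865): C 1.750, H 1.000, O 1.000
Multiply by 4: C 7.00, H 4.00, O 4.00 → C7H4O4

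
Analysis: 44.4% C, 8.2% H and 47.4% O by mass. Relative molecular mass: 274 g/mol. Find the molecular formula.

C10H22O8

Assume 100 g: 44.4 g C, 8.2 g H, 47.4 g O.
n(C) = 44.4/12.01 = 3.697, n(H) = 8.2/1.008 = 8.135, n(O) = 47.4/16.00 = 2.962
Smallest is O at 2.962 mol; normalising gives C 1.248, H 2.746, O 1.000
×4: C 4.99, H 10.98, O 4.00 → C5H11O4
Empirical-formula mass = 135.14 g/mol
n = 274 / 135.14 = 2.03 ≈ 2
Molecular formula = (C5H11O4)×2 = C10H22O8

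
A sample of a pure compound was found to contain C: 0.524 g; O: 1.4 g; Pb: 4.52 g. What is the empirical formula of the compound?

n(C) = 0.524/12.01 = 0.04363, n(O) = 1.4/16.00 = 0.0875, n(Pb) = 4.52/207.2 = 0.02181
Divide by the smallest (0.02181 mol Pb): C 2.000, O 4.011, Pb 1.000
→ C2O4Pb

C2O4Pb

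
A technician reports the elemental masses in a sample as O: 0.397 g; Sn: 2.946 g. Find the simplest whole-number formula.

Moles — O: 0.397 / 16.00 = 0.02481 mol; Sn: 2.946 / 118.71 = 0.02482 mol
Ratios (÷ 0.02481): O 1.000, Sn 1.000
≈ 1:1 → OSn

OSn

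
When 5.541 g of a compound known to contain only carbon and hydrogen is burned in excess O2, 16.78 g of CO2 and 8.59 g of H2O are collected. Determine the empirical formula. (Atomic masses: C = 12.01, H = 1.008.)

mol C = 16.78 / 44.01 = 0.3813; mass C = 0.3813 × 12.01 = 4.579 g
mol H = 2 × (8.59 / 18.02) = 0.9534; mass H = 0.9534 × 1.008 = 0.9610 g
Ratios (÷ 0.3813): C 1.000, H 2.501
Multiply by 2: C 2.00, H 5.00 → C2H5

C2H5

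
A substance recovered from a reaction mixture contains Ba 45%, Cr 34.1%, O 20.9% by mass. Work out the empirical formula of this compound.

Assume 100 g: 45 g Ba, 34.1 g Cr, 20.9 g O.
n(Ba) = 45/137.33 = 0.3277, n(Cr) = 34.1/52.00 = 0.6558, n(O) = 20.9/16.00 = 1.306
Divide by the smallest (0.3277 mol Ba): Ba 1.000, Cr 2.001, O 3.986
≈ 1:2:4 → BaCr2O4

BaCr2O4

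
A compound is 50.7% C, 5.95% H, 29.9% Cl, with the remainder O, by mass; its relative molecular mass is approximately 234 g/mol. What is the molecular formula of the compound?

Assume 100 g: 50.7 g C, 5.95 g H, 29.9 g Cl, 13.45 g O.
n(C) = 50.7/12.01 = 4.221, n(H) = 5.95/1.008 = 5.903, n(Cl) = 29.9/35.45 = 0.8434, n(O) = 13.45/16.00 = 0.8406
Ratios (÷ 0.8406): C 5.022, H 7.022, Cl 1.003, O 1.000
Ratio ≈ 5:7:1:1, so the empirical formula is C5H7ClO
Empirical-formula mass = 118.56 g/mol
n = 234 / 118.56 = 1.97 ≈ 2
Molecular formula = (C5H7ClO)×2 = C10H14Cl2O2

C10H14Cl2O2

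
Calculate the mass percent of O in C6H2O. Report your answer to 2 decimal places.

17.76%

Molar mass = 6(12.01) + 2(1.008) + 1(16.00) = 90.076 g/mol
Mass of O per mole = 1 × 16.00 = 16.000 g
% O = 16.000 / 90.076 × 100 = 17.76%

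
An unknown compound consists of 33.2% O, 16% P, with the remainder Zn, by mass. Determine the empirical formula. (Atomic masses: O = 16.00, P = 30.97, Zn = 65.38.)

O8P2Zn3

Assume 100 g: 33.2 g O, 16 g P, 50.8 g Zn.
O: 33.2 g ÷ 16.00 g/mol = 2.075 mol
P: 16 g ÷ 30.97 g/mol = 0.5166 mol
Zn: 50.8 g ÷ 65.38 g/mol = 0.777 mol
Smallest is P at 0.5166 mol; normalising gives O 4.016, P 1.000, Zn 1.504
×2: O 8.03, P 2.00, Zn 3.01 → O8P2Zn3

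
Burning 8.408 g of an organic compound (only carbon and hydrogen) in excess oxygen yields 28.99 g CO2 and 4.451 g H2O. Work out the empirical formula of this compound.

mol C = 28.99 / 44.01 = 0.6587; mass C = 0.6587 × 12.01 = 7.911 g
mol H = 2 × (4.451 / 18.02) = 0.4940; mass H = 0.4940 × 1.008 = 0.4980 g
Divide by the smallest (0.494 mol H): C 1.333, H 1.000
×3: C 4.00, H 3.00 → C4H3

C4H3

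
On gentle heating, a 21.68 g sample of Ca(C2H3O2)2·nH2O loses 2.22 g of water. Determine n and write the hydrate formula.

Mass of anhydrous Ca(C2H3O2)2 = 21.68 − 2.22 = 19.46 g
mol H2O = 2.22 / 18.02 = 0.1232
Molar mass of Ca(C2H3O2)2 = 158.17 g/mol → mol Ca(C2H3O2)2 = 19.46 / 158.17 = 0.123
n = 0.1232 / 0.123 = 1.00 ≈ 1 → Ca(C2H3O2)2·H2O

Ca(C2H3O2)2·H2O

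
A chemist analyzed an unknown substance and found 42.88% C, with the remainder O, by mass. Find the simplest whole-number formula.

CO

Assume 100 g: 42.88 g C, 57.12 g O.
n(C) = 42.88/12.01 = 3.57, n(O) = 57.12/16.00 = 3.57
Divide by the smallest (3.57 mol O): C 1.000, O 1.000
→ CO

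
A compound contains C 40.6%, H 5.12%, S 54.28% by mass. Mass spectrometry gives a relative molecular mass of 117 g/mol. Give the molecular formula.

Assume 100 g: 40.6 g C, 5.12 g H, 54.28 g S.
C: 40.6 g ÷ 12.01 g/mol = 3.381 mol
H: 5.12 g ÷ 1.008 g/mol = 5.079 mol
S: 54.28 g ÷ 32.07 g/mol = 1.693 mol
Divide by the smallest (1.693 mol S): C 1.997, H 3.001, S 1.000
→ C2H3S
Empirical-formula mass = 59.11 g/mol
n = 117 / 59.11 = 1.98 ≈ 2
Molecular formula = (C2H3S)×2 = C4H6S2

C4H6S2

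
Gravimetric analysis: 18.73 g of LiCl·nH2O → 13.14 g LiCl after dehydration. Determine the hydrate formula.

Mass of water lost = 18.73 − 13.14 = 5.59 g → 5.59 / 18.02 = 0.3102 mol H2O
Molar mass of LiCl = 42.39 g/mol → mol LiCl = 13.14 / 42.39 = 0.31
n = 0.3102 / 0.31 = 1.00 ≈ 1 → LiCl·H2O

LiCl·H2O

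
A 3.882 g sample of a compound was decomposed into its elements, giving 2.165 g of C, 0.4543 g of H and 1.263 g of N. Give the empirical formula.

n(C) = 2.165/12.01 = 0.1803, n(H) = 0.4543/1.008 = 0.4507, n(N) = 1.263/14.01 = 0.09015
Ratios (÷ 0.09015): C 2.000, H 4.999, N 1.000
Ratio ≈ 2:5:1, so the empirical formula is C2H5N

C2H5N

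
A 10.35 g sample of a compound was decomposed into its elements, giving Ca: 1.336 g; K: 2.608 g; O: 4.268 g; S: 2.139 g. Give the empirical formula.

CaK2O8S2

Ca: 1.336 g ÷ 40.08 g/mol = 0.03333 mol
K: 2.608 g ÷ 39.10 g/mol = 0.0667 mol
O: 4.268 g ÷ 16.00 g/mol = 0.2667 mol
S: 2.139 g ÷ 32.07 g/mol = 0.0667 mol
Divide by the smallest (0.03333 mol Ca): Ca 1.000, K 2.001, O 8.002, S 2.001
→ CaK2O8S2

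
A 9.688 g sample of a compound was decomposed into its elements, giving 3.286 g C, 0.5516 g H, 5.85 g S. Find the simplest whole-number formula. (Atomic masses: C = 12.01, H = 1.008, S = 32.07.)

Moles — C: 3.286 / 12.01 = 0.2736 mol; H: 0.5516 / 1.008 = 0.5472 mol; S: 5.85 / 32.07 = 0.1824 mol
Divide by the smallest (0.1824 mol S): C 1.500, H 3.000, S 1.000
Scaling by 2: C 3.00, H 6.00, S 2.00 → C3H6S2

C3H6S2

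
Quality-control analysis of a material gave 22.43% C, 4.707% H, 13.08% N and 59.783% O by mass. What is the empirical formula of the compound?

C2H5NO4

Assume 100 g: 22.43 g C, 4.707 g H, 13.08 g N, 59.783 g O.
Moles — C: 22.43 / 12.01 = 1.868 mol; H: 4.707 / 1.008 = 4.67 mol; N: 13.08 / 14.01 = 0.9336 mol; O: 59.783 / 16.00 = 3.736 mol
Ratios (÷ 0.9336): C 2.000, H 5.002, N 1.000, O 4.002
Ratio ≈ 2:5:1:4, so the empirical formula is C2H5NO4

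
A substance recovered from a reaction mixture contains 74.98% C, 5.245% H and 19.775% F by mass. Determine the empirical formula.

Assume 100 g: 74.98 g C, 5.245 g H, 19.775 g F.
C: 74.98 g ÷ 12.01 g/mol = 6.243 mol
H: 5.245 g ÷ 1.008 g/mol = 5.203 mol
F: 19.775 g ÷ 19.00 g/mol = 1.041 mol
Ratios (÷ 1.041): C 5.998, H 4.999, F 1.000
≈ 6:5:1 → C6H5F

C6H5F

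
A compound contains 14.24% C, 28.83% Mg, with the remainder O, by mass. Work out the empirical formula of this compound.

CMgO3

Assume 100 g: 14.24 g C, 28.83 g Mg, 56.93 g O.
n(C) = 14.24/12.01 = 1.186, n(Mg) = 28.83/24.31 = 1.186, n(O) = 56.93/16.00 = 3.558
Smallest is C at 1.186 mol; normalising gives C 1.000, Mg 1.000, O 3.001
≈ 1:1:3 → CMgO3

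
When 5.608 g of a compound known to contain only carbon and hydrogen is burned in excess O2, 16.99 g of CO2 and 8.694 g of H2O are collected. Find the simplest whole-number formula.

C2H5

mol C = 16.99 / 44.01 = 0.3860; mass C = 0.3860 × 12.01 = 4.636 g
mol H = 2 × (8.694 / 18.02) = 0.9649; mass H = 0.9649 × 1.008 = 0.9726 g
Divide by the smallest (0.386 mol C): C 1.000, H 2.499
Scaling by 2: C 2.00, H 5.00 → C2H5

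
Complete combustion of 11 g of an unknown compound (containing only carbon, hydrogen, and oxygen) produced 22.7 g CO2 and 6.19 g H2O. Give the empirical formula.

C6H8O3

mol C = 22.7 / 44.01 = 0.5158; mass C = 0.5158 × 12.01 = 6.195 g
mol H = 2 × (6.19 / 18.02) = 0.6870; mass H = 0.6870 × 1.008 = 0.6925 g
mass O = 11 − (6.887) = 4.113 g → mol O = 0.2571
Ratios (÷ 0.2571): C 2.007, H 2.673, O 1.000
Multiply by 3: C 6.02, H 8.02, O 3.00 → C6H8O3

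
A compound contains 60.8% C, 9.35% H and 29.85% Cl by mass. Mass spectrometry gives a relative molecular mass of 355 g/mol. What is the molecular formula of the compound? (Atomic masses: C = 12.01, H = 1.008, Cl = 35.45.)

C18H33Cl3

Assume 100 g: 60.8 g C, 9.35 g H, 29.85 g Cl.
n(C) = 60.8/12.01 = 5.062, n(H) = 9.35/1.008 = 9.276, n(Cl) = 29.85/35.45 = 0.842
Smallest is Cl at 0.842 mol; normalising gives C 6.012, H 11.016, Cl 1.000
→ C6H11Cl
Empirical-formula mass = 118.60 g/mol
n = 355 / 118.60 = 2.99 ≈ 3
Molecular formula = (C6H11Cl)×3 = C18H33Cl3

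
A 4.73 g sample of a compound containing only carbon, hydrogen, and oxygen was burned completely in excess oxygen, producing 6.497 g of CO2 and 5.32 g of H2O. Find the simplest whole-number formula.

mol C = 6.497 / 44.01 = 0.1476; mass C = 0.1476 × 12.01 = 1.773 g
mol H = 2 × (5.32 / 18.02) = 0.5905; mass H = 0.5905 × 1.008 = 0.5952 g
mass O = 4.73 − (2.368) = 2.362 g → mol O = 0.1476
Divide by the smallest (0.1476 mol O): C 1.000, H 4.000, O 1.000
→ CH4O

CH4O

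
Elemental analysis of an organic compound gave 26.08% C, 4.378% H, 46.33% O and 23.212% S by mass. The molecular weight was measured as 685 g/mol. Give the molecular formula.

C15H30O20S5

Assume 100 g: 26.08 g C, 4.378 g H, 46.33 g O, 23.212 g S.
Moles — C: 26.08 / 12.01 = 2.172 mol; H: 4.378 / 1.008 = 4.343 mol; O: 46.33 / 16.00 = 2.896 mol; S: 23.212 / 32.07 = 0.7238 mol
Smallest is S at 0.7238 mol; normalising gives C 3.000, H 6.001, O 4.001, S 1.000
≈ 3:6:4:1 → C3H6O4S
Empirical-formula mass = 138.15 g/mol
n = 685 / 138.15 = 4.96 ≈ 5
Molecular formula = (C3H6O4S)×5 = C15H30O20S5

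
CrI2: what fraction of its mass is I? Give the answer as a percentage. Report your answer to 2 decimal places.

Molar mass = 1(52.00) + 2(126.90) = 305.800 g/mol
Mass of I per mole = 2 × 126.90 = 253.800 g
% I = 253.800 / 305.800 × 100 = 83.00%

83.00%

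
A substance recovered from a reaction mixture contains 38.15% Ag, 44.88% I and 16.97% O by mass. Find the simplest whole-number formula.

Assume 100 g: 38.15 g Ag, 44.88 g I, 16.97 g O.
Ag: 38.15 g ÷ 107.87 g/mol = 0.3537 mol
I: 44.88 g ÷ 126.90 g/mol = 0.3537 mol
O: 16.97 g ÷ 16.00 g/mol = 1.061 mol
Ratios (÷ 0.3537): Ag 1.000, I 1.000, O 2.999
Ratio ≈ 1:1:3, so the empirical formula is AgIO3

AgIO3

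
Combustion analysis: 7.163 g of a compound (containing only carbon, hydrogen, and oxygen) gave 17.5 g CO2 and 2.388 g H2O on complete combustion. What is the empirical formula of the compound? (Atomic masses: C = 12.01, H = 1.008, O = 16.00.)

C3H2O

mol C = 17.5 / 44.01 = 0.3976; mass C = 0.3976 × 12.01 = 4.776 g
mol H = 2 × (2.388 / 18.02) = 0.2650; mass H = 0.2650 × 1.008 = 0.2672 g
mass O = 7.163 − (5.043) = 2.120 g → mol O = 0.1325
Smallest is O at 0.1325 mol; normalising gives C 3.001, H 2.000, O 1.000
→ C3H2O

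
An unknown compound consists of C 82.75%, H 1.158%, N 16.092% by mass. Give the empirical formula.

Assume 100 g: 82.75 g C, 1.158 g H, 16.092 g N.
Moles — C: 82.75 / 12.01 = 6.89 mol; H: 1.158 / 1.008 = 1.149 mol; N: 16.092 / 14.01 = 1.149 mol
Divide by the smallest (1.149 mol N): C 5.999, H 1.000, N 1.000
→ C6HN

C6HN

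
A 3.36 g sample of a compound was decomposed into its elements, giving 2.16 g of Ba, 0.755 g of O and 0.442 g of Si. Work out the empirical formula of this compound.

Moles — Ba: 2.16 / 137.33 = 0.01573 mol; O: 0.755 / 16.00 = 0.04719 mol; Si: 0.442 / 28.09 = 0.01574 mol
Divide by the smallest (0.01573 mol Ba): Ba 1.000, O 3.000, Si 1.000
≈ 1:3:1 → BaO3Si

BaO3Si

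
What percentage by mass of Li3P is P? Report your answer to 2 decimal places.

Molar mass = 3(6.94) + 1(30.97) = 51.790 g/mol
Mass of P per mole = 1 × 30.97 = 30.970 g
% P = 30.970 / 51.790 × 100 = 59.80%

59.80%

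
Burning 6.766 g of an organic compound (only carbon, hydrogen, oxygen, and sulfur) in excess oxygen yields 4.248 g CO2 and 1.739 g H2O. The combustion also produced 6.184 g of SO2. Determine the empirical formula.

mol C = 4.248 / 44.01 = 0.09652; mass C = 0.09652 × 12.01 = 1.159 g
mol H = 2 × (1.739 / 18.02) = 0.1930; mass H = 0.1930 × 1.008 = 0.1946 g
mol S = 6.184 / 64.07 = 0.09652; mass S = 3.095 g
mass O = 6.766 − (4.449) = 2.317 g → mol O = 0.1448
Ratios (÷ 0.09652): C 1.000, H 2.000, O 1.500, S 1.000
Scaling by 2: C 2.00, H 4.00, O 3.00, S 2.00 → C2H4O3S2

C2H4O3S2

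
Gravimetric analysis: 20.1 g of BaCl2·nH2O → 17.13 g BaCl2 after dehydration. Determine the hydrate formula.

Mass of water lost = 20.1 − 17.13 = 2.97 g → 2.97 / 18.02 = 0.1648 mol H2O
Molar mass of BaCl2 = 208.23 g/mol → mol BaCl2 = 17.13 / 208.23 = 0.08226
n = 0.1648 / 0.08226 = 2.00 ≈ 2 → BaCl2·2H2O

BaCl2·2H2O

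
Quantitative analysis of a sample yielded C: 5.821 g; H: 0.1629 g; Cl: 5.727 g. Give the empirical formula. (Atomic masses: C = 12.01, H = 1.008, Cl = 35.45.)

Moles — C: 5.821 / 12.01 = 0.4847 mol; H: 0.1629 / 1.008 = 0.1616 mol; Cl: 5.727 / 35.45 = 0.1616 mol
Divide by the smallest (0.1616 mol Cl): C 3.000, H 1.000, Cl 1.000
≈ 3:1:1 → C3HCl

C3HCl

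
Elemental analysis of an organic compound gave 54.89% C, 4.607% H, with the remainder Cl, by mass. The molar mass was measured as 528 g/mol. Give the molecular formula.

C24H24Cl6

Assume 100 g: 54.89 g C, 4.607 g H, 40.503 g Cl.
n(C) = 54.89/12.01 = 4.57, n(H) = 4.607/1.008 = 4.57, n(Cl) = 40.503/35.45 = 1.143
Ratios (÷ 1.143): C 4.000, H 4.000, Cl 1.000
Ratio ≈ 4:4:1, so the empirical formula is C4H4Cl
Empirical-formula mass = 87.52 g/mol
n = 528 / 87.52 = 6.03 ≈ 6
Molecular formula = (C4H4Cl)×6 = C24H24Cl6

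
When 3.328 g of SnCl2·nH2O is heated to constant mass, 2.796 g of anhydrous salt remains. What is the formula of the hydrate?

Mass of water lost = 3.328 − 2.796 = 0.532 g → 0.532 / 18.02 = 0.02952 mol H2O
Molar mass of SnCl2 = 189.61 g/mol → mol SnCl2 = 2.796 / 189.61 = 0.01475
n = 0.02952 / 0.01475 = 2.00 ≈ 2 → SnCl2·2H2O

SnCl2·2H2O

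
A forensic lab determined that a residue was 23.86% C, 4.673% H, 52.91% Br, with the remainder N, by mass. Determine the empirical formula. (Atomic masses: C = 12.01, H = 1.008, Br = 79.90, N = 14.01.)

C3H7BrN2

Assume 100 g: 23.86 g C, 4.673 g H, 52.91 g Br, 18.557 g N.
n(C) = 23.86/12.01 = 1.987, n(H) = 4.673/1.008 = 4.636, n(Br) = 52.91/79.90 = 0.6622, n(N) = 18.557/14.01 = 1.325
Divide by the smallest (0.6622 mol Br): C 3.000, H 7.001, Br 1.000, N 2.000
→ C3H7BrN2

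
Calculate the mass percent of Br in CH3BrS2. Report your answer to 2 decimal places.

50.23%

Molar mass = 1(12.01) + 3(1.008) + 1(79.90) + 2(32.07) = 159.074 g/mol
Mass of Br per mole = 1 × 79.90 = 79.900 g
% Br = 79.900 / 159.074 × 100 = 50.23%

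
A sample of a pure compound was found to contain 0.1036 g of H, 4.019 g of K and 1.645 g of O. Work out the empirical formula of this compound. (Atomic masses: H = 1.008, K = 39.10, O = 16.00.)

HKO

n(H) = 0.1036/1.008 = 0.1028, n(K) = 4.019/39.10 = 0.1028, n(O) = 1.645/16.00 = 0.1028
Divide by the smallest (0.1028 mol H): H 1.000, K 1.000, O 1.000
→ HKO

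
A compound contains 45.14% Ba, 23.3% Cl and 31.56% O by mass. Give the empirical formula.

Assume 100 g: 45.14 g Ba, 23.3 g Cl, 31.56 g O.
n(Ba) = 45.14/137.33 = 0.3287, n(Cl) = 23.3/35.45 = 0.6573, n(O) = 31.56/16.00 = 1.972
Ratios (÷ 0.3287): Ba 1.000, Cl 2.000, O 6.001
≈ 1:2:6 → BaCl2O6

BaCl2O6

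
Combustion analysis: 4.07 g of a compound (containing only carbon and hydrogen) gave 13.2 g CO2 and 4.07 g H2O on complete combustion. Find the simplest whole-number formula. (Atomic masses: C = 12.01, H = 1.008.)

C2H3

mol C = 13.2 / 44.01 = 0.2999; mass C = 0.2999 × 12.01 = 3.602 g
mol H = 2 × (4.07 / 18.02) = 0.4517; mass H = 0.4517 × 1.008 = 0.4553 g
Ratios (÷ 0.2999): C 1.000, H 1.506
Scaling by 2: C 2.00, H 3.01 → C2H3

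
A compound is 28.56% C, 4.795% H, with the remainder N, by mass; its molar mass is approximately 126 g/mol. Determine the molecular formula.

C3H6N6

Assume 100 g: 28.56 g C, 4.795 g H, 66.645 g N.
C: 28.56 g ÷ 12.01 g/mol = 2.378 mol
H: 4.795 g ÷ 1.008 g/mol = 4.757 mol
N: 66.645 g ÷ 14.01 g/mol = 4.757 mol
Divide by the smallest (2.378 mol C): C 1.000, H 2.000, N 2.000
≈ 1:2:2 → CH2N2
Empirical-formula mass = 42.05 g/mol
n = 126 / 42.05 = 3.00 ≈ 3
Molecular formula = (CH2N2)×3 = C3H6N6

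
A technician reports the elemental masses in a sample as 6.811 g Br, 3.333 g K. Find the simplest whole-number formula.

Br: 6.811 g ÷ 79.90 g/mol = 0.08524 mol
K: 3.333 g ÷ 39.10 g/mol = 0.08524 mol
Divide by the smallest (0.08524 mol K): Br 1.000, K 1.000
→ BrK

BrK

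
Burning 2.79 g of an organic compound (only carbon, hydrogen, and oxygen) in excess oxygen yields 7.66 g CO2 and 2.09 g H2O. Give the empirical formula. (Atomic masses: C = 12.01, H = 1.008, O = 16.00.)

C6H8O

mol C = 7.66 / 44.01 = 0.1741; mass C = 0.1741 × 12.01 = 2.090 g
mol H = 2 × (2.09 / 18.02) = 0.2320; mass H = 0.2320 × 1.008 = 0.2338 g
mass O = 2.79 − (2.324) = 0.4658 g → mol O = 0.02911
Divide by the smallest (0.02911 mol O): C 5.978, H 7.967, O 1.000
→ C6H8O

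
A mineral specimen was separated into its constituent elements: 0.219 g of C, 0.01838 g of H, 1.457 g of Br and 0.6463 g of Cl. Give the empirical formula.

CHBrCl

C: 0.219 g ÷ 12.01 g/mol = 0.01823 mol
H: 0.01838 g ÷ 1.008 g/mol = 0.01823 mol
Br: 1.457 g ÷ 79.90 g/mol = 0.01824 mol
Cl: 0.6463 g ÷ 35.45 g/mol = 0.01823 mol
Smallest is Cl at 0.01823 mol; normalising gives C 1.000, H 1.000, Br 1.000, Cl 1.000
≈ 1:1:1:1 → CHBrCl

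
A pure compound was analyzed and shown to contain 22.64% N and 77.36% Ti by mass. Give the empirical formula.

Assume 100 g: 22.64 g N, 77.36 g Ti.
N: 22.64 g ÷ 14.01 g/mol = 1.616 mol
Ti: 77.36 g ÷ 47.87 g/mol = 1.616 mol
Ratios (÷ 1.616): N 1.000, Ti 1.000
→ NTi

NTi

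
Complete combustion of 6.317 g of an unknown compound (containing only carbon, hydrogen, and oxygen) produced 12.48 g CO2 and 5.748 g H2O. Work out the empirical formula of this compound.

mol C = 12.48 / 44.01 = 0.2836; mass C = 0.2836 × 12.01 = 3.406 g
mol H = 2 × (5.748 / 18.02) = 0.6380; mass H = 0.6380 × 1.008 = 0.6431 g
mass O = 6.317 − (4.049) = 2.268 g → mol O = 0.1418
Smallest is O at 0.1418 mol; normalising gives C 2.000, H 4.500, O 1.000
×2: C 4.00, H 9.00, O 2.00 → C4H9O2

C4H9O2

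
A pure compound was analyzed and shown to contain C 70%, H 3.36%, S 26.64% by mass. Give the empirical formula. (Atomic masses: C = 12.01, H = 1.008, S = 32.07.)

C7H4S

Assume 100 g: 70 g C, 3.36 g H, 26.64 g S.
C: 70 g ÷ 12.01 g/mol = 5.828 mol
H: 3.36 g ÷ 1.008 g/mol = 3.333 mol
S: 26.64 g ÷ 32.07 g/mol = 0.8307 mol
Divide by the smallest (0.8307 mol S): C 7.016, H 4.013, S 1.000
≈ 7:4:1 → C7H4S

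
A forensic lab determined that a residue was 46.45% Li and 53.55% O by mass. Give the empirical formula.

Li2O

Assume 100 g: 46.45 g Li, 53.55 g O.
Li: 46.45 g ÷ 6.94 g/mol = 6.693 mol
O: 53.55 g ÷ 16.00 g/mol = 3.347 mol
Smallest is O at 3.347 mol; normalising gives Li 2.000, O 1.000
Ratio ≈ 2:1, so the empirical formula is Li2O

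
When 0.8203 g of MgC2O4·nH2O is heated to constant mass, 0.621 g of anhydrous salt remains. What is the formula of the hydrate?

MgC2O4·2H2O

Mass of water lost = 0.8203 − 0.621 = 0.1993 g → 0.1993 / 18.02 = 0.01106 mol H2O
Molar mass of MgC2O4 = 112.33 g/mol → mol MgC2O4 = 0.621 / 112.33 = 0.005528
n = 0.01106 / 0.005528 = 2.00 ≈ 2 → MgC2O4·2H2O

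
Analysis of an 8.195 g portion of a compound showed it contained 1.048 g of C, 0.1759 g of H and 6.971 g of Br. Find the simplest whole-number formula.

n(C) = 1.048/12.01 = 0.08726, n(H) = 0.1759/1.008 = 0.1745, n(Br) = 6.971/79.90 = 0.08725
Ratios (÷ 0.08725): C 1.000, H 2.000, Br 1.000
≈ 1:2:1 → CH2Br

CH2Br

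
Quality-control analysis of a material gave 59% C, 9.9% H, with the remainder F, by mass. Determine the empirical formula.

Assume 100 g: 59 g C, 9.9 g H, 31.1 g F.
n(C) = 59/12.01 = 4.913, n(H) = 9.9/1.008 = 9.821, n(F) = 31.1/19.00 = 1.637
Ratios (÷ 1.637): C 3.001, H 6.000, F 1.000
→ C3H6F

C3H6F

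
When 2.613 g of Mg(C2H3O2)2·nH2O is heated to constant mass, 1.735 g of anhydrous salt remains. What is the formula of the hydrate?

Mg(C2H3O2)2·4H2O

Mass of water lost = 2.613 − 1.735 = 0.878 g → 0.878 / 18.02 = 0.04872 mol H2O
Molar mass of Mg(C2H3O2)2 = 142.40 g/mol → mol Mg(C2H3O2)2 = 1.735 / 142.40 = 0.01218
n = 0.04872 / 0.01218 = 4.00 ≈ 4 → Mg(C2H3O2)2·4H2O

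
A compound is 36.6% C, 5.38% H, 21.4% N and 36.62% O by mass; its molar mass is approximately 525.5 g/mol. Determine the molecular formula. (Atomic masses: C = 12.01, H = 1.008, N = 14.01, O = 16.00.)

Assume 100 g: 36.6 g C, 5.38 g H, 21.4 g N, 36.62 g O.
n(C) = 36.6/12.01 = 3.047, n(H) = 5.38/1.008 = 5.337, n(N) = 21.4/14.01 = 1.527, n(O) = 36.62/16.00 = 2.289
Divide by the smallest (1.527 mol N): C 1.995, H 3.494, N 1.000, O 1.498
×2: C 3.99, H 6.99, N 2.00, O 3.00 → C4H7N2O3
Empirical-formula mass = 131.12 g/mol
n = 525.5 / 131.12 = 4.01 ≈ 4
Molecular formula = (C4H7N2O3)×4 = C16H28N8O12

C16H28N8O12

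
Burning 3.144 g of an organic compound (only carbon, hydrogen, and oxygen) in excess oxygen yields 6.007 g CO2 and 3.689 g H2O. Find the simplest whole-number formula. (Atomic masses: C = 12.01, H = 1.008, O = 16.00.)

mol C = 6.007 / 44.01 = 0.1365; mass C = 0.1365 × 12.01 = 1.639 g
mol H = 2 × (3.689 / 18.02) = 0.4094; mass H = 0.4094 × 1.008 = 0.4127 g
mass O = 3.144 − (2.052) = 1.092 g → mol O = 0.06825
Ratios (÷ 0.06825): C 2.000, H 5.999, O 1.000
≈ 2:6:1 → C2H6O

C2H6O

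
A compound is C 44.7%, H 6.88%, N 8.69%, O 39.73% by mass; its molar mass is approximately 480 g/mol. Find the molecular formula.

Assume 100 g: 44.7 g C, 6.88 g H, 8.69 g N, 39.73 g O.
C: 44.7 g ÷ 12.01 g/mol = 3.722 mol
H: 6.88 g ÷ 1.008 g/mol = 6.825 mol
N: 8.69 g ÷ 14.01 g/mol = 0.6203 mol
O: 39.73 g ÷ 16.00 g/mol = 2.483 mol
Smallest is N at 0.6203 mol; normalising gives C 6.000, H 11.004, N 1.000, O 4.003
→ C6H11NO4
Empirical-formula mass = 161.16 g/mol
n = 480 / 161.16 = 2.98 ≈ 3
Molecular formula = (C6H11NO4)×3 = C18H33N3O12

C18H33N3O12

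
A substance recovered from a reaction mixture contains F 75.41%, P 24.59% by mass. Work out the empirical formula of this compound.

Assume 100 g: 75.41 g F, 24.59 g P.
F: 75.41 g ÷ 19.00 g/mol = 3.969 mol
P: 24.59 g ÷ 30.97 g/mol = 0.794 mol
Smallest is P at 0.794 mol; normalising gives F 4.999, P 1.000
≈ 5:1 → F5P

F5P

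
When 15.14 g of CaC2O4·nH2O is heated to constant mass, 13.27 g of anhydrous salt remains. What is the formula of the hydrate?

CaC2O4·H2O

Mass of water lost = 15.14 − 13.27 = 1.87 g → 1.87 / 18.02 = 0.1038 mol H2O
Molar mass of CaC2O4 = 128.10 g/mol → mol CaC2O4 = 13.27 / 128.10 = 0.1036
n = 0.1038 / 0.1036 = 1.00 ≈ 1 → CaC2O4·H2O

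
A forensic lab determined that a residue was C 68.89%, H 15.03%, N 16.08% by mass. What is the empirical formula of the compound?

Assume 100 g: 68.89 g C, 15.03 g H, 16.08 g N.
Moles — C: 68.89 / 12.01 = 5.736 mol; H: 15.03 / 1.008 = 14.91 mol; N: 16.08 / 14.01 = 1.148 mol
Ratios (÷ 1.148): C 4.998, H 12.991, N 1.000
Ratio ≈ 5:13:1, so the empirical formula is C5H13N

C5H13N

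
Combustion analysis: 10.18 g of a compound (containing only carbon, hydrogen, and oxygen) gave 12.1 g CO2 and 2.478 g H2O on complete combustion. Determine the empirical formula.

mol C = 12.1 / 44.01 = 0.2749; mass C = 0.2749 × 12.01 = 3.302 g
mol H = 2 × (2.478 / 18.02) = 0.2750; mass H = 0.2750 × 1.008 = 0.2772 g
mass O = 10.18 − (3.579) = 6.601 g → mol O = 0.4125
Divide by the smallest (0.2749 mol C): C 1.000, H 1.000, O 1.501
×2: C 2.00, H 2.00, O 3.00 → C2H2O3

C2H2O3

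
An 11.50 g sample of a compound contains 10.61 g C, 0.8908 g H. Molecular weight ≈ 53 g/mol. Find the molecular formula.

Moles — C: 10.61 / 12.01 = 0.8834 mol; H: 0.8908 / 1.008 = 0.8837 mol
Smallest is C at 0.8834 mol; normalising gives C 1.000, H 1.000
≈ 1:1 → CH
Empirical-formula mass = 13.02 g/mol
n = 53 / 13.02 = 4.07 ≈ 4
Molecular formula = (CH)×4 = C4H4

C4H4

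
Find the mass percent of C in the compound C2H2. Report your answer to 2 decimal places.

92.26%

Molar mass = 2(12.01) + 2(1.008) = 26.036 g/mol
Mass of C per mole = 2 × 12.01 = 24.020 g
% C = 24.020 / 26.036 × 100 = 92.26%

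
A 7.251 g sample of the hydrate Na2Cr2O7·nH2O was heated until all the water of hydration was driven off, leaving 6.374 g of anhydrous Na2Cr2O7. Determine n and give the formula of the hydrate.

Na2Cr2O7·2H2O

Mass of water lost = 7.251 − 6.374 = 0.877 g → 0.877 / 18.02 = 0.04867 mol H2O
Molar mass of Na2Cr2O7 = 261.98 g/mol → mol Na2Cr2O7 = 6.374 / 261.98 = 0.02433
n = 0.04867 / 0.02433 = 2.00 ≈ 2 → Na2Cr2O7·2H2O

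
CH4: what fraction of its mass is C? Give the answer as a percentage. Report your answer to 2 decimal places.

74.87%

Molar mass = 1(12.01) + 4(1.008) = 16.042 g/mol
Mass of C per mole = 1 × 12.01 = 12.010 g
% C = 12.010 / 16.042 × 100 = 74.87%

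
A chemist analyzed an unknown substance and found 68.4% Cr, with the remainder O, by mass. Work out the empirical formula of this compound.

Assume 100 g: 68.4 g Cr, 31.6 g O.
Moles — Cr: 68.4 / 52.00 = 1.315 mol; O: 31.6 / 16.00 = 1.975 mol
Smallest is Cr at 1.315 mol; normalising gives Cr 1.000, O 1.501
Multiply by 2: Cr 2.00, O 3.00 → Cr2O3

Cr2O3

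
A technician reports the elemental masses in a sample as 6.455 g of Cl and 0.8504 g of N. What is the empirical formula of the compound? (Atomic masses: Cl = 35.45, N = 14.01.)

Moles — Cl: 6.455 / 35.45 = 0.1821 mol; N: 0.8504 / 14.01 = 0.0607 mol
Ratios (÷ 0.0607): Cl 3.000, N 1.000
≈ 3:1 → Cl3N

Cl3N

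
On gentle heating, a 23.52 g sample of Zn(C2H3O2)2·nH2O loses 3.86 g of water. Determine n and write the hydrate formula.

Mass of anhydrous Zn(C2H3O2)2 = 23.52 − 3.86 = 19.66 g
mol H2O = 3.86 / 18.02 = 0.2142
Molar mass of Zn(C2H3O2)2 = 183.47 g/mol → mol Zn(C2H3O2)2 = 19.66 / 183.47 = 0.1072
n = 0.2142 / 0.1072 = 2.00 ≈ 2 → Zn(C2H3O2)2·2H2O

Zn(C2H3O2)2·2H2O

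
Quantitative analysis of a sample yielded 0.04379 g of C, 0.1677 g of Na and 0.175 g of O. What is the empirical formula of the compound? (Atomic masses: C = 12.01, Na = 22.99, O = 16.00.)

n(C) = 0.04379/12.01 = 0.003646, n(Na) = 0.1677/22.99 = 0.007294, n(O) = 0.175/16.00 = 0.01094
Smallest is C at 0.003646 mol; normalising gives C 1.000, Na 2.001, O 3.000
Ratio ≈ 1:2:3, so the empirical formula is CNa2O3

CNa2O3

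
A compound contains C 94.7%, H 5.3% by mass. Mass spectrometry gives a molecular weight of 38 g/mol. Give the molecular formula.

C3H2

Assume 100 g: 94.7 g C, 5.3 g H.
n(C) = 94.7/12.01 = 7.885, n(H) = 5.3/1.008 = 5.258
Ratios (÷ 5.258): C 1.500, H 1.000
Scaling by 2: C 3.00, H 2.00 → C3H2
Empirical-formula mass = 38.05 g/mol
n = 38 / 38.05 = 1.00 ≈ 1
Molecular formula = empirical formula = C3H2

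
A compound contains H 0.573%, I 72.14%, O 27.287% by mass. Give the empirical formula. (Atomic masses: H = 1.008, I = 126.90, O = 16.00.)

HIO3

Assume 100 g: 0.573 g H, 72.14 g I, 27.287 g O.
Moles — H: 0.573 / 1.008 = 0.5685 mol; I: 72.14 / 126.90 = 0.5685 mol; O: 27.287 / 16.00 = 1.705 mol
Divide by the smallest (0.5685 mol H): H 1.000, I 1.000, O 3.000
≈ 1:1:3 → HIO3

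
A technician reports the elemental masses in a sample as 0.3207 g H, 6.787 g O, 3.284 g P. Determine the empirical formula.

n(H) = 0.3207/1.008 = 0.3182, n(O) = 6.787/16.00 = 0.4242, n(P) = 3.284/30.97 = 0.106
Divide by the smallest (0.106 mol P): H 3.000, O 4.000, P 1.000
≈ 3:4:1 → H3O4P

H3O4P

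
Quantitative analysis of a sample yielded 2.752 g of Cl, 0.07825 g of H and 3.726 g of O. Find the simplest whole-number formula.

n(Cl) = 2.752/35.45 = 0.07763, n(H) = 0.07825/1.008 = 0.07763, n(O) = 3.726/16.00 = 0.2329
Divide by the smallest (0.07763 mol H): Cl 1.000, H 1.000, O 3.000
Ratio ≈ 1:1:3, so the empirical formula is ClHO3

ClHO3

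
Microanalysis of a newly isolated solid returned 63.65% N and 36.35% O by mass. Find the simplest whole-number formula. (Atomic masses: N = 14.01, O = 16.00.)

Assume 100 g: 63.65 g N, 36.35 g O.
n(N) = 63.65/14.01 = 4.543, n(O) = 36.35/16.00 = 2.272
Smallest is O at 2.272 mol; normalising gives N 2.000, O 1.000
→ N2O

N2O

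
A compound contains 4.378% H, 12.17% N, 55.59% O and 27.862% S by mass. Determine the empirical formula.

H5NO4S

Assume 100 g: 4.378 g H, 12.17 g N, 55.59 g O, 27.862 g S.
H: 4.378 g ÷ 1.008 g/mol = 4.343 mol
N: 12.17 g ÷ 14.01 g/mol = 0.8687 mol
O: 55.59 g ÷ 16.00 g/mol = 3.474 mol
S: 27.862 g ÷ 32.07 g/mol = 0.8688 mol
Divide by the smallest (0.8687 mol N): H 5.000, N 1.000, O 4.000, S 1.000
Ratio ≈ 5:1:4:1, so the empirical formula is H5NO4S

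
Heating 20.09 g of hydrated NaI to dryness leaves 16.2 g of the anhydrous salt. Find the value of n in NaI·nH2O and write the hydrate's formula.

NaI·2H2O

Mass of water lost = 20.09 − 16.2 = 3.89 g → 3.89 / 18.02 = 0.2159 mol H2O
Molar mass of NaI = 149.89 g/mol → mol NaI = 16.2 / 149.89 = 0.1081
n = 0.2159 / 0.1081 = 2.00 ≈ 2 → NaI·2H2O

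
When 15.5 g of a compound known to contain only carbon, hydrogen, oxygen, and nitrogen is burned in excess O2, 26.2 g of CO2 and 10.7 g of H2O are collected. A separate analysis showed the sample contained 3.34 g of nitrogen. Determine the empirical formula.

C5H10N2O2

mol C = 26.2 / 44.01 = 0.5953; mass C = 0.5953 × 12.01 = 7.150 g
mol H = 2 × (10.7 / 18.02) = 1.188; mass H = 1.188 × 1.008 = 1.197 g
mol N = 3.34 / 14.01 = 0.2384
mass O = 15.5 − (11.69) = 3.813 g → mol O = 0.2383
Smallest is O at 0.2383 mol; normalising gives C 2.498, H 4.983, N 1.000, O 1.000
Multiply by 2: C 5.00, H 9.97, N 2.00, O 2.00 → C5H10N2O2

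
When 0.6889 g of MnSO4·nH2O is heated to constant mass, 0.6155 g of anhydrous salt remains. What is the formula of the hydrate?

Mass of water lost = 0.6889 − 0.6155 = 0.0734 g → 0.0734 / 18.02 = 0.004073 mol H2O
Molar mass of MnSO4 = 151.01 g/mol → mol MnSO4 = 0.6155 / 151.01 = 0.004076
n = 0.004073 / 0.004076 = 1.00 ≈ 1 → MnSO4·H2O

MnSO4·H2O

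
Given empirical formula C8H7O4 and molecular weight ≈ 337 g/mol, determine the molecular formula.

C16H14O8

Empirical-formula mass = 167.14 g/mol
n = 337 / 167.14 = 2.02 ≈ 2
Molecular formula = (C8H7O4)2 = C16H14O8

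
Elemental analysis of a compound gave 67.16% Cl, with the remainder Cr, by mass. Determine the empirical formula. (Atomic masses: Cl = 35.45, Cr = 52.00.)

Cl3Cr

Assume 100 g: 67.16 g Cl, 32.84 g Cr.
Cl: 67.16 g ÷ 35.45 g/mol = 1.894 mol
Cr: 32.84 g ÷ 52.00 g/mol = 0.6315 mol
Divide by the smallest (0.6315 mol Cr): Cl 3.000, Cr 1.000
≈ 3:1 → Cl3Cr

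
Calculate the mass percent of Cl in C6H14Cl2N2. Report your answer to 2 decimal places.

Molar mass = 6(12.01) + 14(1.008) + 2(35.45) + 2(14.01) = 185.092 g/mol
Mass of Cl per mole = 2 × 35.45 = 70.900 g
% Cl = 70.900 / 185.092 × 100 = 38.31%

38.31%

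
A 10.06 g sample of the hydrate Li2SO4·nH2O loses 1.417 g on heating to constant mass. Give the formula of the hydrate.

Mass of anhydrous Li2SO4 = 10.06 − 1.417 = 8.643 g
mol H2O = 1.417 / 18.02 = 0.07863
Molar mass of Li2SO4 = 109.95 g/mol → mol Li2SO4 = 8.643 / 109.95 = 0.07861
n = 0.07863 / 0.07861 = 1.00 ≈ 1 → Li2SO4·H2O

Li2SO4·H2O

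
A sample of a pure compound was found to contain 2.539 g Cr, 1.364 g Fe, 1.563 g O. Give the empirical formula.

Cr: 2.539 g ÷ 52.00 g/mol = 0.04883 mol
Fe: 1.364 g ÷ 55.85 g/mol = 0.02442 mol
O: 1.563 g ÷ 16.00 g/mol = 0.09769 mol
Ratios (÷ 0.02442): Cr 1.999, Fe 1.000, O 4.000
→ Cr2FeO4

Cr2FeO4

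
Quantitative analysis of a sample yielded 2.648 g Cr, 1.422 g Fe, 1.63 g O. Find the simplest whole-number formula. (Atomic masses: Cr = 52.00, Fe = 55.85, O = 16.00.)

Cr2FeO4

n(Cr) = 2.648/52.00 = 0.05092, n(Fe) = 1.422/55.85 = 0.02546, n(O) = 1.63/16.00 = 0.1019
Smallest is Fe at 0.02546 mol; normalising gives Cr 2.000, Fe 1.000, O 4.001
Ratio ≈ 2:1:4, so the empirical formula is Cr2FeO4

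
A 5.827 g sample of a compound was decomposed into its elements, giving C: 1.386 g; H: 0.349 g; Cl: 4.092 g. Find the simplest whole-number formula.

Moles — C: 1.386 / 12.01 = 0.1154 mol; H: 0.349 / 1.008 = 0.3462 mol; Cl: 4.092 / 35.45 = 0.1154 mol
Smallest is C at 0.1154 mol; normalising gives C 1.000, H 3.000, Cl 1.000
→ CH3Cl

CH3Cl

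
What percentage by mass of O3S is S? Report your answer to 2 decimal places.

Molar mass = 3(16.00) + 1(32.07) = 80.070 g/mol
Mass of S per mole = 1 × 32.07 = 32.070 g
% S = 32.070 / 80.070 × 100 = 40.05%

40.05%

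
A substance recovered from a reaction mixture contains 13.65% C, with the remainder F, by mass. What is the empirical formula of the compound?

CF4

Assume 100 g: 13.65 g C, 86.35 g F.
n(C) = 13.65/12.01 = 1.137, n(F) = 86.35/19.00 = 4.545
Ratios (÷ 1.137): C 1.000, F 3.999
Ratio ≈ 1:4, so the empirical formula is CF4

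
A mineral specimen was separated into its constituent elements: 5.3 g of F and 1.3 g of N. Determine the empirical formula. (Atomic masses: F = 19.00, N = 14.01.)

n(F) = 5.3/19.00 = 0.2789, n(N) = 1.3/14.01 = 0.09279
Smallest is N at 0.09279 mol; normalising gives F 3.006, N 1.000
Ratio ≈ 3:1, so the empirical formula is F3N

F3N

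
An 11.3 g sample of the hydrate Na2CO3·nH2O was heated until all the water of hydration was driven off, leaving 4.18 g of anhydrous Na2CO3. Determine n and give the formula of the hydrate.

Mass of water lost = 11.3 − 4.18 = 7.12 g → 7.12 / 18.02 = 0.3951 mol H2O
Molar mass of Na2CO3 = 105.99 g/mol → mol Na2CO3 = 4.18 / 105.99 = 0.03944
n = 0.3951 / 0.03944 = 10.02 ≈ 10 → Na2CO3·10H2O

Na2CO3·10H2O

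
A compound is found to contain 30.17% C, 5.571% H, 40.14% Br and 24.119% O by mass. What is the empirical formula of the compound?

Assume 100 g: 30.17 g C, 5.571 g H, 40.14 g Br, 24.119 g O.
n(C) = 30.17/12.01 = 2.512, n(H) = 5.571/1.008 = 5.527, n(Br) = 40.14/79.90 = 0.5024, n(O) = 24.119/16.00 = 1.507
Ratios (÷ 0.5024): C 5.000, H 11.001, Br 1.000, O 3.001
≈ 5:11:1:3 → C5H11BrO3

C5H11BrO3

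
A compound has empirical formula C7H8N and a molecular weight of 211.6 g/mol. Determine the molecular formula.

C14H16N2

Empirical-formula mass = 106.14 g/mol
n = 211.6 / 106.14 = 1.99 ≈ 2
Molecular formula = (C7H8N)2 = C14H16N2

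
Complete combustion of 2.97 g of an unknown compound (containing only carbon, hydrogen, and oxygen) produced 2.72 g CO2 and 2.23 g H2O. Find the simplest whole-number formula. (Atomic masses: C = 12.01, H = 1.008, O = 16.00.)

CH4O2

mol C = 2.72 / 44.01 = 0.06180; mass C = 0.06180 × 12.01 = 0.7423 g
mol H = 2 × (2.23 / 18.02) = 0.2475; mass H = 0.2475 × 1.008 = 0.2495 g
mass O = 2.97 − (0.9918) = 1.978 g → mol O = 0.1236
Smallest is C at 0.0618 mol; normalising gives C 1.000, H 4.005, O 2.001
≈ 1:4:2 → CH4O2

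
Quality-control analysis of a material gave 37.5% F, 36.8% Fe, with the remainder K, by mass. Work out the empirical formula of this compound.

F3FeK

Assume 100 g: 37.5 g F, 36.8 g Fe, 25.7 g K.
n(F) = 37.5/19.00 = 1.974, n(Fe) = 36.8/55.85 = 0.6589, n(K) = 25.7/39.10 = 0.6573
Smallest is K at 0.6573 mol; normalising gives F 3.003, Fe 1.002, K 1.000
Ratio ≈ 3:1:1, so the empirical formula is F3FeK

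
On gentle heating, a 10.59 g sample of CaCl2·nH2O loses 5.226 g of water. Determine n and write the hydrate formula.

CaCl2·6H2O

Mass of anhydrous CaCl2 = 10.59 − 5.226 = 5.364 g
mol H2O = 5.226 / 18.02 = 0.29
Molar mass of CaCl2 = 110.98 g/mol → mol CaCl2 = 5.364 / 110.98 = 0.04833
n = 0.29 / 0.04833 = 6.00 ≈ 6 → CaCl2·6H2O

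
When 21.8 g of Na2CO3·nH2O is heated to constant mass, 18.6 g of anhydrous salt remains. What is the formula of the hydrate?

Mass of water lost = 21.8 − 18.6 = 3.2 g → 3.2 / 18.02 = 0.1776 mol H2O
Molar mass of Na2CO3 = 105.99 g/mol → mol Na2CO3 = 18.6 / 105.99 = 0.1755
n = 0.1776 / 0.1755 = 1.01 ≈ 1 → Na2CO3·H2O

Na2CO3·H2O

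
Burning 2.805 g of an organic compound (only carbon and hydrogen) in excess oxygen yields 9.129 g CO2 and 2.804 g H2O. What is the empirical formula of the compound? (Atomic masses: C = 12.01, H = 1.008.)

mol C = 9.129 / 44.01 = 0.2074; mass C = 0.2074 × 12.01 = 2.491 g
mol H = 2 × (2.804 / 18.02) = 0.3112; mass H = 0.3112 × 1.008 = 0.3137 g
Divide by the smallest (0.2074 mol C): C 1.000, H 1.500
Multiply by 2: C 2.00, H 3.00 → C2H3

C2H3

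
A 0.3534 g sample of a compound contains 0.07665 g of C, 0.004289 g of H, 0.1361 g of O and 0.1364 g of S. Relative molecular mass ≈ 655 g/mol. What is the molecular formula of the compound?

C: 0.07665 g ÷ 12.01 g/mol = 0.006382 mol
H: 0.004289 g ÷ 1.008 g/mol = 0.004255 mol
O: 0.1361 g ÷ 16.00 g/mol = 0.008506 mol
S: 0.1364 g ÷ 32.07 g/mol = 0.004253 mol
Smallest is S at 0.004253 mol; normalising gives C 1.501, H 1.000, O 2.000, S 1.000
Scaling by 2: C 3.00, H 2.00, O 4.00, S 2.00 → C3H2O4S2
Empirical-formula mass = 166.19 g/mol
n = 655 / 166.19 = 3.94 ≈ 4
Molecular formula = (C3H2O4S2)×4 = C12H8O16S8

C12H8O16S8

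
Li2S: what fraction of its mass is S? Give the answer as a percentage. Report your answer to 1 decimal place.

Molar mass = 2(6.94) + 1(32.07) = 45.950 g/mol
Mass of S per mole = 1 × 32.07 = 32.070 g
% S = 32.070 / 45.950 × 100 = 69.8%

69.8%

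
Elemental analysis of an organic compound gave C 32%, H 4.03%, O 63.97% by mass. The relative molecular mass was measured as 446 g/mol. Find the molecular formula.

C12H18O18

Assume 100 g: 32 g C, 4.03 g H, 63.97 g O.
n(C) = 32/12.01 = 2.664, n(H) = 4.03/1.008 = 3.998, n(O) = 63.97/16.00 = 3.998
Smallest is C at 2.664 mol; normalising gives C 1.000, H 1.501, O 1.501
Multiply by 2: C 2.00, H 3.00, O 3.00 → C2H3O3
Empirical-formula mass = 75.04 g/mol
n = 446 / 75.04 = 5.94 ≈ 6
Molecular formula = (C2H3O3)×6 = C12H18O18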